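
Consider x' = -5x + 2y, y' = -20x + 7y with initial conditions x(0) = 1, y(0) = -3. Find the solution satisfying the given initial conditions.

Coefficient matrix A = [[-5, 2], [-20, 7]].
Characteristic polynomial det(A - λI) = λ^2 - 2λ + 5 = 0.
Eigenvalues λ = 1 ± 2i (complex conjugate pair).
For λ=1+2i: an eigenvector is (-1,-3) - i(0,1) = (-1, -3 - i).
A real fundamental pair from Re and Im of e^((1+2i)t)v: X_1 = e^(t)(cos(2t)·(-1,-3) + sin(2t)·(0,1)), X_2 = e^(t)(sin(2t)·(-1,-3) - cos(2t)·(0,1)).
General solution: c_1X_1 + c_2X_2.
Applying x(0)=1, y(0)=-3 gives c_1=-1, c_2=6.

x(t) = -6e^(t)sin(2t) + e^(t)cos(2t), y(t) = -19e^(t)sin(2t) - 3e^(t)cos(2t)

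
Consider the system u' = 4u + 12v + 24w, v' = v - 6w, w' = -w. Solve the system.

u(t) = K_1e^(4t) - 4K_2e^(t) - 12K_3e^(-t), v(t) = K_2e^(t) + 3K_3e^(-t), w(t) = K_3e^(-t)

Coefficient matrix A = [[4, 12, 24], [0, 1, -6], [0, 0, -1]].
det(A - λI) = 0 gives eigenvalues λ = 4, 1, -1.
For λ=4: eigenvector (1,0,0).
For λ=1: eigenvector (-4,1,0).
For λ=-1: eigenvector (-12,3,1).
General solution: K_1e^(4t)(1,0,0) + K_2e^(t)(-4,1,0) + K_3e^(-t)(-12,3,1).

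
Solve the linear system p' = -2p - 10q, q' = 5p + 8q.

Coefficient matrix A = [[-2, -10], [5, 8]].
Characteristic polynomial det(A - λI) = λ^2 - 6λ + 34 = 0.
Eigenvalues λ = 3 ± 5i (complex conjugate pair).
For λ=3+5i: an eigenvector is (1,-1) - i(1,0) = (1 - i, -1).
A real fundamental pair from Re and Im of e^((3+5i)t)v: X_1 = e^(3t)(cos(5t)·(1,-1) + sin(5t)·(1,0)), X_2 = e^(3t)(sin(5t)·(1,-1) - cos(5t)·(1,0)).
General solution: K_1X_1 + K_2X_2.

p(t) = K_1e^(3t)sin(5t) + K_1e^(3t)cos(5t) + K_2e^(3t)sin(5t) - K_2e^(3t)cos(5t), q(t) = -K_1e^(3t)cos(5t) - K_2e^(3t)sin(5t)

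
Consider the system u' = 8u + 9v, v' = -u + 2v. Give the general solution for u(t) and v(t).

u(t) = -3c_1e^(5t) - 3c_2te^(5t) - c_2e^(5t), v(t) = c_1e^(5t) + c_2te^(5t)

Coefficient matrix A = [[8, 9], [-1, 2]].
Characteristic polynomial det(A - λI) = λ^2 - 10λ + 25 = 0.
Single eigenvalue λ = 5 with algebraic multiplicity 2.
Eigenvector v = (-3,1); generalized eigenvector w with (A-λI)w=v is (-1,0).
General solution: e^(5t)[c_1·v + c_2·(t·v + w)].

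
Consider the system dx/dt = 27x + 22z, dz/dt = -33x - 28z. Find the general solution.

x(t) = -K_1e^(5t) - 2K_2e^(-6t), z(t) = K_1e^(5t) + 3K_2e^(-6t)

Coefficient matrix A = [[27, 22], [-33, -28]].
Characteristic polynomial det(A - λI) = λ^2 + λ - 30 = 0.
Eigenvalues λ = 5, -6.
For λ=5: (A-λI) row 1 is [22, 22], so an eigenvector is (-1, 1).
For λ=-6: (A-λI) row 1 is [33, 22], so an eigenvector is (-2, 3).
General solution: K_1e^(5t)(-1,1) + K_2e^(-6t)(-2,3).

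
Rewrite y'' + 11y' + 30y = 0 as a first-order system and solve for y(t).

y(t) = c_1e^(-6t) + c_2e^(-5t)

Let x_1 = y, x_2 = y'. Then x_1' = x_2 and x_2' = -30x_1 - 11x_2.
A = [[0,1],[-30,-11]]; det(A-λI) = λ^2 + 11λ + 30.
Eigenvalues λ = -6, -5 with eigenvectors (1,-6), (1,-5).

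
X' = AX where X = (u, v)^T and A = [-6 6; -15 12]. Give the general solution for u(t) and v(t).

Coefficient matrix A = [[-6, 6], [-15, 12]].
Characteristic polynomial det(A - λI) = λ^2 - 6λ + 18 = 0.
Eigenvalues λ = 3 ± 3i (complex conjugate pair).
For λ=3+3i: an eigenvector is (-1,-1) - i(1,2) = (-1 - i, -1 - 2i).
A real fundamental pair from Re and Im of e^((3+3i)t)v: X_1 = e^(3t)(cos(3t)·(-1,-1) + sin(3t)·(1,2)), X_2 = e^(3t)(sin(3t)·(-1,-1) - cos(3t)·(1,2)).
General solution: c_1X_1 + c_2X_2.

u(t) = c_1e^(3t)sin(3t) - c_1e^(3t)cos(3t) - c_2e^(3t)sin(3t) - c_2e^(3t)cos(3t), v(t) = 2c_1e^(3t)sin(3t) - c_1e^(3t)cos(3t) - c_2e^(3t)sin(3t) - 2c_2e^(3t)cos(3t)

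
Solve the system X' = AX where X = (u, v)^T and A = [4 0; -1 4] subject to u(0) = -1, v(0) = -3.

u(t) = -e^(4t), v(t) = te^(4t) - 3e^(4t)

Coefficient matrix A = [[4, 0], [-1, 4]].
Characteristic polynomial det(A - λI) = λ^2 - 8λ + 16 = 0.
Single eigenvalue λ = 4 with algebraic multiplicity 2.
Eigenvector v = (0,-1); generalized eigenvector w with (A-λI)w=v is (1,-3).
General solution: e^(4t)[c_1·v + c_2·(t·v + w)].
Applying u(0)=-1, v(0)=-3 gives c_1=6, c_2=-1.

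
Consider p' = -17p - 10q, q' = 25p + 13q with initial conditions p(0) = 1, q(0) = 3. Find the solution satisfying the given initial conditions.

p(t) = -9e^(-2t)sin(5t) + e^(-2t)cos(5t), q(t) = 14e^(-2t)sin(5t) + 3e^(-2t)cos(5t)

Coefficient matrix A = [[-17, -10], [25, 13]].
Characteristic polynomial det(A - λI) = λ^2 + 4λ + 29 = 0.
Eigenvalues λ = -2 ± 5i (complex conjugate pair).
For λ=-2+5i: an eigenvector is (-1,1) - i(1,-2) = (-1 - i, 1 + 2i).
A real fundamental pair from Re and Im of e^((-2+5i)t)v: X_1 = e^(-2t)(cos(5t)·(-1,1) + sin(5t)·(1,-2)), X_2 = e^(-2t)(sin(5t)·(-1,1) - cos(5t)·(1,-2)).
General solution: c_1X_1 + c_2X_2.
Applying p(0)=1, q(0)=3 gives c_1=-5, c_2=4.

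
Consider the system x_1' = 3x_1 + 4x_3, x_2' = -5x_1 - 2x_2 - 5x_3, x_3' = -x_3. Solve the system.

x_1(t) = -C_1e^(-t) + C_3e^(3t), x_2(t) = C_2e^(-2t) - C_3e^(3t), x_3(t) = C_1e^(-t)

Coefficient matrix A = [[3, 0, 4], [-5, -2, -5], [0, 0, -1]].
det(A - λI) = 0 gives eigenvalues λ = -1, -2, 3.
For λ=-1: eigenvector (-1,0,1).
For λ=-2: eigenvector (0,1,0).
For λ=3: eigenvector (1,-1,0).
General solution: C_1e^(-t)(-1,0,1) + C_2e^(-2t)(0,1,0) + C_3e^(3t)(1,-1,0).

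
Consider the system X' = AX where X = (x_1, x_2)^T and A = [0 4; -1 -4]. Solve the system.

x_1(t) = 2c_1e^(-2t) + 2c_2te^(-2t) + 3c_2e^(-2t), x_2(t) = -c_1e^(-2t) - c_2te^(-2t) - c_2e^(-2t)

Coefficient matrix A = [[0, 4], [-1, -4]].
Characteristic polynomial det(A - λI) = λ^2 + 4λ + 4 = 0.
Single eigenvalue λ = -2 with algebraic multiplicity 2.
Eigenvector v = (2,-1); generalized eigenvector w with (A-λI)w=v is (3,-1).
General solution: e^(-2t)[c_1·v + c_2·(t·v + w)].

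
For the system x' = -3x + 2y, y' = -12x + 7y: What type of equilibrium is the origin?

unstable node

A = [[-3,2],[-12,7]]; det(A-λI) = λ^2 - 4λ + 3.
λ = 1, 3: both positive.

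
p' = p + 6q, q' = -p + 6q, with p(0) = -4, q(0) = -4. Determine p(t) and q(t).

p(t) = -16e^(4t) + 12e^(3t), q(t) = -8e^(4t) + 4e^(3t)

Coefficient matrix A = [[1, 6], [-1, 6]].
Characteristic polynomial det(A - λI) = λ^2 - 7λ + 12 = 0.
Eigenvalues λ = 4, 3.
For λ=4: (A-λI) row 1 is [-3, 6], so an eigenvector is (-2, -1).
For λ=3: (A-λI) row 1 is [-2, 6], so an eigenvector is (3, 1).
General solution: K_1e^(4t)(-2,-1) + K_2e^(3t)(3,1).
Applying p(0)=-4, q(0)=-4 gives K_1=8, K_2=4.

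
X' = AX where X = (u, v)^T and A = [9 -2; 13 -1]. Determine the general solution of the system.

Coefficient matrix A = [[9, -2], [13, -1]].
Characteristic polynomial det(A - λI) = λ^2 - 8λ + 17 = 0.
Eigenvalues λ = 4 ± i (complex conjugate pair).
For λ=4+i: an eigenvector is (1,2) - i(1,3) = (1 - i, 2 - 3i).
A real fundamental pair from Re and Im of e^((4+i)t)v: X_1 = e^(4t)(cos(t)·(1,2) + sin(t)·(1,3)), X_2 = e^(4t)(sin(t)·(1,2) - cos(t)·(1,3)).
General solution: C_1X_1 + C_2X_2.

u(t) = C_1e^(4t)sin(t) + C_1e^(4t)cos(t) + C_2e^(4t)sin(t) - C_2e^(4t)cos(t), v(t) = 3C_1e^(4t)sin(t) + 2C_1e^(4t)cos(t) + 2C_2e^(4t)sin(t) - 3C_2e^(4t)cos(t)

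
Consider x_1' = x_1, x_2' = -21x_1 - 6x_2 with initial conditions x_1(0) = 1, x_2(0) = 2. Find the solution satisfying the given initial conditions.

x_1(t) = e^(t), x_2(t) = -3e^(t) + 5e^(-6t)

Coefficient matrix A = [[1, 0], [-21, -6]].
Characteristic polynomial det(A - λI) = λ^2 + 5λ - 6 = 0.
Eigenvalues λ = -6, 1.
For λ=-6: (A-λI) row 1 is [7, 0], so an eigenvector is (0, -1).
For λ=1: (A-λI) row 2 is [-21, -7], so an eigenvector is (-1, 3).
General solution: c_1e^(-6t)(0,-1) + c_2e^(t)(-1,3).
Applying x_1(0)=1, x_2(0)=2 gives c_1=-5, c_2=-1.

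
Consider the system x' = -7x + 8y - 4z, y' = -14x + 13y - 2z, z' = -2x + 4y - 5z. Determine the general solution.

x(t) = C_1e^(-3t) - 4C_2e^(t) - 2C_3e^(3t), y(t) = C_1e^(-3t) - 5C_2e^(t) - 3C_3e^(3t), z(t) = C_1e^(-3t) - 2C_2e^(t) - C_3e^(3t)

Coefficient matrix A = [[-7, 8, -4], [-14, 13, -2], [-2, 4, -5]].
det(A - λI) = 0 gives eigenvalues λ = -3, 1, 3.
For λ=-3: eigenvector (1,1,1).
For λ=1: eigenvector (-4,-5,-2).
For λ=3: eigenvector (-2,-3,-1).
General solution: C_1e^(-3t)(1,1,1) + C_2e^(t)(-4,-5,-2) + C_3e^(3t)(-2,-3,-1).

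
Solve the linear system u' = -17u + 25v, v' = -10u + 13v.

Coefficient matrix A = [[-17, 25], [-10, 13]].
Characteristic polynomial det(A - λI) = λ^2 + 4λ + 29 = 0.
Eigenvalues λ = -2 ± 5i (complex conjugate pair).
For λ=-2+5i: an eigenvector is (2,1) - i(-1,-1) = (2 + i, 1 + i).
A real fundamental pair from Re and Im of e^((-2+5i)t)v: X_1 = e^(-2t)(cos(5t)·(2,1) + sin(5t)·(-1,-1)), X_2 = e^(-2t)(sin(5t)·(2,1) - cos(5t)·(-1,-1)).
General solution: C_1X_1 + C_2X_2.

u(t) = -C_1e^(-2t)sin(5t) + 2C_1e^(-2t)cos(5t) + 2C_2e^(-2t)sin(5t) + C_2e^(-2t)cos(5t), v(t) = -C_1e^(-2t)sin(5t) + C_1e^(-2t)cos(5t) + C_2e^(-2t)sin(5t) + C_2e^(-2t)cos(5t)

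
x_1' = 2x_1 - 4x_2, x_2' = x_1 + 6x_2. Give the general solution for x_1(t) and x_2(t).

Coefficient matrix A = [[2, -4], [1, 6]].
Characteristic polynomial det(A - λI) = λ^2 - 8λ + 16 = 0.
Single eigenvalue λ = 4 with algebraic multiplicity 2.
Eigenvector v = (-2,1); generalized eigenvector w with (A-λI)w=v is (3,-1).
General solution: e^(4t)[K_1·v + K_2·(t·v + w)].

x_1(t) = -2K_1e^(4t) - 2K_2te^(4t) + 3K_2e^(4t), x_2(t) = K_1e^(4t) + K_2te^(4t) - K_2e^(4t)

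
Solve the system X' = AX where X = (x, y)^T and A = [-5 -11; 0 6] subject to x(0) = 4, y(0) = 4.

Coefficient matrix A = [[-5, -11], [0, 6]].
Characteristic polynomial det(A - λI) = λ^2 - λ - 30 = 0.
Eigenvalues λ = 6, -5.
For λ=6: (A-λI) row 1 is [-11, -11], so an eigenvector is (1, -1).
For λ=-5: (A-λI) row 1 is [0, -11], so an eigenvector is (1, 0).
General solution: c_1e^(6t)(1,-1) + c_2e^(-5t)(1,0).
Applying x(0)=4, y(0)=4 gives c_1=-4, c_2=8.

x(t) = -4e^(6t) + 8e^(-5t), y(t) = 4e^(6t)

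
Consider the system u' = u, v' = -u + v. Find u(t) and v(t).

u(t) = K_2e^(t), v(t) = -K_1e^(t) - K_2te^(t) + K_2e^(t)

Coefficient matrix A = [[1, 0], [-1, 1]].
Characteristic polynomial det(A - λI) = λ^2 - 2λ + 1 = 0.
Single eigenvalue λ = 1 with algebraic multiplicity 2.
Eigenvector v = (0,-1); generalized eigenvector w with (A-λI)w=v is (1,1).
General solution: e^(t)[K_1·v + K_2·(t·v + w)].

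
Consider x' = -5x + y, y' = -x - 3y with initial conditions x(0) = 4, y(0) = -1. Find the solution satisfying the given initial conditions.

Coefficient matrix A = [[-5, 1], [-1, -3]].
Characteristic polynomial det(A - λI) = λ^2 + 8λ + 16 = 0.
Single eigenvalue λ = -4 with algebraic multiplicity 2.
Eigenvector v = (-1,-1); generalized eigenvector w with (A-λI)w=v is (-1,-2).
General solution: e^(-4t)[c_1·v + c_2·(t·v + w)].
Applying x(0)=4, y(0)=-1 gives c_1=-9, c_2=5.

x(t) = -5te^(-4t) + 4e^(-4t), y(t) = -5te^(-4t) - e^(-4t)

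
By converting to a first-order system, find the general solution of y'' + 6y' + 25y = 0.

y(t) = C_1e^(-3t)cos(4t) + C_2e^(-3t)sin(4t)

Let x_1 = y, x_2 = y'. Then x_1' = x_2 and x_2' = -25x_1 - 6x_2.
A = [[0,1],[-25,-6]]; det(A-λI) = λ^2 + 6λ + 25.
Eigenvalues λ = -3 ± 4i.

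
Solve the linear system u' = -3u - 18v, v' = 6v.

Coefficient matrix A = [[-3, -18], [0, 6]].
Characteristic polynomial det(A - λI) = λ^2 - 3λ - 18 = 0.
Eigenvalues λ = -3, 6.
For λ=-3: (A-λI) row 1 is [0, -18], so an eigenvector is (1, 0).
For λ=6: (A-λI) row 1 is [-9, -18], so an eigenvector is (2, -1).
General solution: C_1e^(-3t)(1,0) + C_2e^(6t)(2,-1).

u(t) = C_1e^(-3t) + 2C_2e^(6t), v(t) = -C_2e^(6t)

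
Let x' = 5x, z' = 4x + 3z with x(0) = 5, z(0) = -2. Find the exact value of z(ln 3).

A = [[5,0],[4,3]]; eigenvalues λ = 3, 5.
Eigenvectors: (0,-1) for λ=3, (1,2) for λ=5.
From the initial condition, c_1 = 12, c_2 = 5.
z(ln 3) = (12)(3^3)(-1) + (5)(3^5)(2) = 2106.

2106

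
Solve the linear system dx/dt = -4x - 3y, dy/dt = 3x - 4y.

Coefficient matrix A = [[-4, -3], [3, -4]].
Characteristic polynomial det(A - λI) = λ^2 + 8λ + 25 = 0.
Eigenvalues λ = -4 ± 3i (complex conjugate pair).
For λ=-4+3i: an eigenvector is (0,1) - i(-1,0) = (0 + i, 1).
A real fundamental pair from Re and Im of e^((-4+3i)t)v: X_1 = e^(-4t)(cos(3t)·(0,1) + sin(3t)·(-1,0)), X_2 = e^(-4t)(sin(3t)·(0,1) - cos(3t)·(-1,0)).
General solution: K_1X_1 + K_2X_2.

x(t) = -K_1e^(-4t)sin(3t) + K_2e^(-4t)cos(3t), y(t) = K_1e^(-4t)cos(3t) + K_2e^(-4t)sin(3t)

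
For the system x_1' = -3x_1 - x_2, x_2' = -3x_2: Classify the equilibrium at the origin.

stable improper node

A = [[-3,-1],[0,-3]]; det(A-λI) = λ^2 + 6λ + 9.
repeated λ = -3 with a single eigenvector.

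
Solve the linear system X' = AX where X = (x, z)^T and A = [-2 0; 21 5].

Coefficient matrix A = [[-2, 0], [21, 5]].
Characteristic polynomial det(A - λI) = λ^2 - 3λ - 10 = 0.
Eigenvalues λ = -2, 5.
For λ=-2: (A-λI) row 2 is [21, 7], so an eigenvector is (1, -3).
For λ=5: (A-λI) row 1 is [-7, 0], so an eigenvector is (0, 1).
General solution: c_1e^(-2t)(1,-3) + c_2e^(5t)(0,1).

x(t) = c_1e^(-2t), z(t) = -3c_1e^(-2t) + c_2e^(5t)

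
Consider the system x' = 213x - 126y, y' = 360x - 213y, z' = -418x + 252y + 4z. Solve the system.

x(t) = 7c_1e^(-3t) - 3c_2e^(3t), y(t) = 12c_1e^(-3t) - 5c_2e^(3t), z(t) = -14c_1e^(-3t) + 6c_2e^(3t) + c_3e^(4t)

Coefficient matrix A = [[213, -126, 0], [360, -213, 0], [-418, 252, 4]].
det(A - λI) = 0 gives eigenvalues λ = -3, 3, 4.
For λ=-3: eigenvector (7,12,-14).
For λ=3: eigenvector (-3,-5,6).
For λ=4: eigenvector (0,0,1).
General solution: c_1e^(-3t)(7,12,-14) + c_2e^(3t)(-3,-5,6) + c_3e^(4t)(0,0,1).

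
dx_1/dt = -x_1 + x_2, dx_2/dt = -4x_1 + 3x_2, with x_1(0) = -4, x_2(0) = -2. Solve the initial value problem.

Coefficient matrix A = [[-1, 1], [-4, 3]].
Characteristic polynomial det(A - λI) = λ^2 - 2λ + 1 = 0.
Single eigenvalue λ = 1 with algebraic multiplicity 2.
Eigenvector v = (1,2); generalized eigenvector w with (A-λI)w=v is (0,1).
General solution: e^(t)[c_1·v + c_2·(t·v + w)].
Applying x_1(0)=-4, x_2(0)=-2 gives c_1=-4, c_2=6.

x_1(t) = 6te^(t) - 4e^(t), x_2(t) = 12te^(t) - 2e^(t)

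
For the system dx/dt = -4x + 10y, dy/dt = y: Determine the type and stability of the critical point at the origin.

saddle

A = [[-4,10],[0,1]]; det(A-λI) = λ^2 + 3λ - 4.
λ = -4, 1: opposite signs.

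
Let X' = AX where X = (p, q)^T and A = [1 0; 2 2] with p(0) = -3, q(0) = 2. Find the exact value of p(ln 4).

A = [[1,0],[2,2]]; eigenvalues λ = 2, 1.
Eigenvectors: (0,1) for λ=2, (1,-2) for λ=1.
From the initial condition, c_1 = -4, c_2 = -3.
p(ln 4) = (-4)(4^2)(0) + (-3)(4^1)(1) = -12.

-12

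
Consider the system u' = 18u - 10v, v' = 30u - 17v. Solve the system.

u(t) = -2c_1e^(3t) - c_2e^(-2t), v(t) = -3c_1e^(3t) - 2c_2e^(-2t)

Coefficient matrix A = [[18, -10], [30, -17]].
Characteristic polynomial det(A - λI) = λ^2 - λ - 6 = 0.
Eigenvalues λ = 3, -2.
For λ=3: (A-λI) row 1 is [15, -10], so an eigenvector is (-2, -3).
For λ=-2: (A-λI) row 1 is [20, -10], so an eigenvector is (-1, -2).
General solution: c_1e^(3t)(-2,-3) + c_2e^(-2t)(-1,-2).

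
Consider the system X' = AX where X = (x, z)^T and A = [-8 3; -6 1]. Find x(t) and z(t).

Coefficient matrix A = [[-8, 3], [-6, 1]].
Characteristic polynomial det(A - λI) = λ^2 + 7λ + 10 = 0.
Eigenvalues λ = -5, -2.
For λ=-5: (A-λI) row 1 is [-3, 3], so an eigenvector is (1, 1).
For λ=-2: (A-λI) row 1 is [-6, 3], so an eigenvector is (1, 2).
General solution: c_1e^(-5t)(1,1) + c_2e^(-2t)(1,2).

x(t) = c_1e^(-5t) + c_2e^(-2t), z(t) = c_1e^(-5t) + 2c_2e^(-2t)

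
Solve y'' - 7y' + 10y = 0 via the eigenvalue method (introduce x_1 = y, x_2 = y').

y(t) = c_1e^(5t) + c_2e^(2t)

Let x_1 = y, x_2 = y'. Then x_1' = x_2 and x_2' = -10x_1 + 7x_2.
A = [[0,1],[-10,7]]; det(A-λI) = λ^2 - 7λ + 10.
Eigenvalues λ = 5, 2 with eigenvectors (1,5), (1,2).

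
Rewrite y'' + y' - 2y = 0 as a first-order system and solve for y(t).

y(t) = C_1e^(t) + C_2e^(-2t)

Let x_1 = y, x_2 = y'. Then x_1' = x_2 and x_2' = 2x_1 - x_2.
A = [[0,1],[2,-1]]; det(A-λI) = λ^2 + λ - 2.
Eigenvalues λ = 1, -2 with eigenvectors (1,1), (1,-2).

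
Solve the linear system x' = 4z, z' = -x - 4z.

Coefficient matrix A = [[0, 4], [-1, -4]].
Characteristic polynomial det(A - λI) = λ^2 + 4λ + 4 = 0.
Single eigenvalue λ = -2 with algebraic multiplicity 2.
Eigenvector v = (2,-1); generalized eigenvector w with (A-λI)w=v is (3,-1).
General solution: e^(-2t)[c_1·v + c_2·(t·v + w)].

x(t) = 2c_1e^(-2t) + 2c_2te^(-2t) + 3c_2e^(-2t), z(t) = -c_1e^(-2t) - c_2te^(-2t) - c_2e^(-2t)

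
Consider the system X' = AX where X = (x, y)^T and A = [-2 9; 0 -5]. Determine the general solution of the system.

x(t) = -c_1e^(-2t) + 3c_2e^(-5t), y(t) = -c_2e^(-5t)

Coefficient matrix A = [[-2, 9], [0, -5]].
Characteristic polynomial det(A - λI) = λ^2 + 7λ + 10 = 0.
Eigenvalues λ = -2, -5.
For λ=-2: (A-λI) row 1 is [0, 9], so an eigenvector is (-1, 0).
For λ=-5: (A-λI) row 1 is [3, 9], so an eigenvector is (3, -1).
General solution: c_1e^(-2t)(-1,0) + c_2e^(-5t)(3,-1).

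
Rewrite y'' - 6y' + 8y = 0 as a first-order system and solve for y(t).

Let x_1 = y, x_2 = y'. Then x_1' = x_2 and x_2' = -8x_1 + 6x_2.
A = [[0,1],[-8,6]]; det(A-λI) = λ^2 - 6λ + 8.
Eigenvalues λ = 4, 2 with eigenvectors (1,4), (1,2).

y(t) = c_1e^(4t) + c_2e^(2t)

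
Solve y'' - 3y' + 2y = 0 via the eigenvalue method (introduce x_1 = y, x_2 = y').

y(t) = c_1e^(t) + c_2e^(2t)

Let x_1 = y, x_2 = y'. Then x_1' = x_2 and x_2' = -2x_1 + 3x_2.
A = [[0,1],[-2,3]]; det(A-λI) = λ^2 - 3λ + 2.
Eigenvalues λ = 1, 2 with eigenvectors (1,1), (1,2).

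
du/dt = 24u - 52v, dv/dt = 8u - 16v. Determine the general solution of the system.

Coefficient matrix A = [[24, -52], [8, -16]].
Characteristic polynomial det(A - λI) = λ^2 - 8λ + 32 = 0.
Eigenvalues λ = 4 ± 4i (complex conjugate pair).
For λ=4+4i: an eigenvector is (-3,-1) - i(-2,-1) = (-3 + 2i, -1 + i).
A real fundamental pair from Re and Im of e^((4+4i)t)v: X_1 = e^(4t)(cos(4t)·(-3,-1) + sin(4t)·(-2,-1)), X_2 = e^(4t)(sin(4t)·(-3,-1) - cos(4t)·(-2,-1)).
General solution: K_1X_1 + K_2X_2.

u(t) = -2K_1e^(4t)sin(4t) - 3K_1e^(4t)cos(4t) - 3K_2e^(4t)sin(4t) + 2K_2e^(4t)cos(4t), v(t) = -K_1e^(4t)sin(4t) - K_1e^(4t)cos(4t) - K_2e^(4t)sin(4t) + K_2e^(4t)cos(4t)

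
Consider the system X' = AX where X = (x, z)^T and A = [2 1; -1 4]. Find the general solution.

Coefficient matrix A = [[2, 1], [-1, 4]].
Characteristic polynomial det(A - λI) = λ^2 - 6λ + 9 = 0.
Single eigenvalue λ = 3 with algebraic multiplicity 2.
Eigenvector v = (-1,-1); generalized eigenvector w with (A-λI)w=v is (3,2).
General solution: e^(3t)[K_1·v + K_2·(t·v + w)].

x(t) = -K_1e^(3t) - K_2te^(3t) + 3K_2e^(3t), z(t) = -K_1e^(3t) - K_2te^(3t) + 2K_2e^(3t)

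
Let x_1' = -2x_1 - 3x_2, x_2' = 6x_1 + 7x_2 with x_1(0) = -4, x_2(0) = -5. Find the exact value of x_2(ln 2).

-262

A = [[-2,-3],[6,7]]; eigenvalues λ = 1, 4.
Eigenvectors: (1,-1) for λ=1, (-1,2) for λ=4.
From the initial condition, c_1 = -13, c_2 = -9.
x_2(ln 2) = (-13)(2^1)(-1) + (-9)(2^4)(2) = -262.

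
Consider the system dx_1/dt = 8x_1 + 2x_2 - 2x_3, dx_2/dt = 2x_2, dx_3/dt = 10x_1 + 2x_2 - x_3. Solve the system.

Coefficient matrix A = [[8, 2, -2], [0, 2, 0], [10, 2, -1]].
det(A - λI) = 0 gives eigenvalues λ = 4, 3, 2.
For λ=4: eigenvector (1,0,2).
For λ=3: eigenvector (2,0,5).
For λ=2: eigenvector (1,1,4).
General solution: c_1e^(4t)(1,0,2) + c_2e^(3t)(2,0,5) + c_3e^(2t)(1,1,4).

x_1(t) = c_1e^(4t) + 2c_2e^(3t) + c_3e^(2t), x_2(t) = c_3e^(2t), x_3(t) = 2c_1e^(4t) + 5c_2e^(3t) + 4c_3e^(2t)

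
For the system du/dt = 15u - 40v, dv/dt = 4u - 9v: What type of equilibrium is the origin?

unstable spiral

A = [[15,-40],[4,-9]]; det(A-λI) = λ^2 - 6λ + 25.
λ = 3 ± 4i: positive real part.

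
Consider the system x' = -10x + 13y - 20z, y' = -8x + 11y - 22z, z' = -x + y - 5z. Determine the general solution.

x(t) = c_1e^(-4t) + c_2e^(3t) - c_3e^(-3t), y(t) = 2c_1e^(-4t) + c_2e^(3t) + c_3e^(-3t), z(t) = c_1e^(-4t) + c_3e^(-3t)

Coefficient matrix A = [[-10, 13, -20], [-8, 11, -22], [-1, 1, -5]].
det(A - λI) = 0 gives eigenvalues λ = -4, 3, -3.
For λ=-4: eigenvector (1,2,1).
For λ=3: eigenvector (1,1,0).
For λ=-3: eigenvector (-1,1,1).
General solution: c_1e^(-4t)(1,2,1) + c_2e^(3t)(1,1,0) + c_3e^(-3t)(-1,1,1).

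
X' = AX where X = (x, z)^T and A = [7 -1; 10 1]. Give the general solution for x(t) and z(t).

Coefficient matrix A = [[7, -1], [10, 1]].
Characteristic polynomial det(A - λI) = λ^2 - 8λ + 17 = 0.
Eigenvalues λ = 4 ± i (complex conjugate pair).
For λ=4+i: an eigenvector is (1,3) - i(0,1) = (1, 3 - i).
A real fundamental pair from Re and Im of e^((4+i)t)v: X_1 = e^(4t)(cos(t)·(1,3) + sin(t)·(0,1)), X_2 = e^(4t)(sin(t)·(1,3) - cos(t)·(0,1)).
General solution: K_1X_1 + K_2X_2.

x(t) = K_1e^(4t)cos(t) + K_2e^(4t)sin(t), z(t) = K_1e^(4t)sin(t) + 3K_1e^(4t)cos(t) + 3K_2e^(4t)sin(t) - K_2e^(4t)cos(t)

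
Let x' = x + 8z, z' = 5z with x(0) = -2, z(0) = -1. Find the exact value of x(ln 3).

A = [[1,8],[0,5]]; eigenvalues λ = 5, 1.
Eigenvectors: (-2,-1) for λ=5, (-1,0) for λ=1.
From the initial condition, c_1 = 1, c_2 = 0.
x(ln 3) = (1)(3^5)(-2) + (0)(3^1)(-1) = -486.

-486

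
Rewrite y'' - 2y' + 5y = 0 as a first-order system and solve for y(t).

y(t) = c_1e^(t)cos(2t) + c_2e^(t)sin(2t)

Let x_1 = y, x_2 = y'. Then x_1' = x_2 and x_2' = -5x_1 + 2x_2.
A = [[0,1],[-5,2]]; det(A-λI) = λ^2 - 2λ + 5.
Eigenvalues λ = 1 ± 2i.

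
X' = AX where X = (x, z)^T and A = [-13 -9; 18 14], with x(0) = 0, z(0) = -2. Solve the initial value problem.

Coefficient matrix A = [[-13, -9], [18, 14]].
Characteristic polynomial det(A - λI) = λ^2 - λ - 20 = 0.
Eigenvalues λ = -4, 5.
For λ=-4: (A-λI) row 1 is [-9, -9], so an eigenvector is (-1, 1).
For λ=5: (A-λI) row 1 is [-18, -9], so an eigenvector is (-1, 2).
General solution: C_1e^(-4t)(-1,1) + C_2e^(5t)(-1,2).
Applying x(0)=0, z(0)=-2 gives C_1=2, C_2=-2.

x(t) = 2e^(5t) - 2e^(-4t), z(t) = -4e^(5t) + 2e^(-4t)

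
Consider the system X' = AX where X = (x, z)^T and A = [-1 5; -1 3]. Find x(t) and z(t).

x(t) = 2c_1e^(t)sin(t) - c_1e^(t)cos(t) - c_2e^(t)sin(t) - 2c_2e^(t)cos(t), z(t) = c_1e^(t)sin(t) - c_2e^(t)cos(t)

Coefficient matrix A = [[-1, 5], [-1, 3]].
Characteristic polynomial det(A - λI) = λ^2 - 2λ + 2 = 0.
Eigenvalues λ = 1 ± i (complex conjugate pair).
For λ=1+i: an eigenvector is (-1,0) - i(2,1) = (-1 - 2i, 0 - i).
A real fundamental pair from Re and Im of e^((1+i)t)v: X_1 = e^(t)(cos(t)·(-1,0) + sin(t)·(2,1)), X_2 = e^(t)(sin(t)·(-1,0) - cos(t)·(2,1)).
General solution: c_1X_1 + c_2X_2.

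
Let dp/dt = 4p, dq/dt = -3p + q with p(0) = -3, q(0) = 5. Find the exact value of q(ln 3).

A = [[4,0],[-3,1]]; eigenvalues λ = 4, 1.
Eigenvectors: (-1,1) for λ=4, (0,1) for λ=1.
From the initial condition, c_1 = 3, c_2 = 2.
q(ln 3) = (3)(3^4)(1) + (2)(3^1)(1) = 249.

249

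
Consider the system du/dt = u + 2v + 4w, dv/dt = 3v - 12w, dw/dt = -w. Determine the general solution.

Coefficient matrix A = [[1, 2, 4], [0, 3, -12], [0, 0, -1]].
det(A - λI) = 0 gives eigenvalues λ = 1, 3, -1.
For λ=1: eigenvector (1,0,0).
For λ=3: eigenvector (1,1,0).
For λ=-1: eigenvector (-5,3,1).
General solution: C_1e^(t)(1,0,0) + C_2e^(3t)(1,1,0) + C_3e^(-t)(-5,3,1).

u(t) = C_1e^(t) + C_2e^(3t) - 5C_3e^(-t), v(t) = C_2e^(3t) + 3C_3e^(-t), w(t) = C_3e^(-t)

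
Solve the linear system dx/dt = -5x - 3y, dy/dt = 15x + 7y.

x(t) = K_1e^(t)sin(3t) - K_2e^(t)cos(3t), y(t) = -2K_1e^(t)sin(3t) - K_1e^(t)cos(3t) - K_2e^(t)sin(3t) + 2K_2e^(t)cos(3t)

Coefficient matrix A = [[-5, -3], [15, 7]].
Characteristic polynomial det(A - λI) = λ^2 - 2λ + 10 = 0.
Eigenvalues λ = 1 ± 3i (complex conjugate pair).
For λ=1+3i: an eigenvector is (0,-1) - i(1,-2) = (0 - i, -1 + 2i).
A real fundamental pair from Re and Im of e^((1+3i)t)v: X_1 = e^(t)(cos(3t)·(0,-1) + sin(3t)·(1,-2)), X_2 = e^(t)(sin(3t)·(0,-1) - cos(3t)·(1,-2)).
General solution: K_1X_1 + K_2X_2.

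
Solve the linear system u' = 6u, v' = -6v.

u(t) = C_2e^(6t), v(t) = -C_1e^(-6t)

Coefficient matrix A = [[6, 0], [0, -6]].
Characteristic polynomial det(A - λI) = λ^2 - 36 = 0.
Eigenvalues λ = -6, 6.
For λ=-6: (A-λI) row 1 is [12, 0], so an eigenvector is (0, -1).
For λ=6: (A-λI) row 2 is [0, -12], so an eigenvector is (1, 0).
General solution: C_1e^(-6t)(0,-1) + C_2e^(6t)(1,0).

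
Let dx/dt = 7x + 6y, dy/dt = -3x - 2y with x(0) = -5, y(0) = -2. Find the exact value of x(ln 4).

A = [[7,6],[-3,-2]]; eigenvalues λ = 1, 4.
Eigenvectors: (1,-1) for λ=1, (-2,1) for λ=4.
From the initial condition, c_1 = 9, c_2 = 7.
x(ln 4) = (9)(4^1)(1) + (7)(4^4)(-2) = -3548.

-3548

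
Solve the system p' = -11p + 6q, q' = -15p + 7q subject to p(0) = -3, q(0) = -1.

p(t) = 7e^(-2t)sin(3t) - 3e^(-2t)cos(3t), q(t) = 12e^(-2t)sin(3t) - e^(-2t)cos(3t)

Coefficient matrix A = [[-11, 6], [-15, 7]].
Characteristic polynomial det(A - λI) = λ^2 + 4λ + 13 = 0.
Eigenvalues λ = -2 ± 3i (complex conjugate pair).
For λ=-2+3i: an eigenvector is (1,1) - i(-1,-2) = (1 + i, 1 + 2i).
A real fundamental pair from Re and Im of e^((-2+3i)t)v: X_1 = e^(-2t)(cos(3t)·(1,1) + sin(3t)·(-1,-2)), X_2 = e^(-2t)(sin(3t)·(1,1) - cos(3t)·(-1,-2)).
General solution: K_1X_1 + K_2X_2.
Applying p(0)=-3, q(0)=-1 gives K_1=-5, K_2=2.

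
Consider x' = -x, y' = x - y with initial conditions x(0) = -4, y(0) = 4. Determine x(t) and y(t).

x(t) = -4e^(-t), y(t) = -4te^(-t) + 4e^(-t)

Coefficient matrix A = [[-1, 0], [1, -1]].
Characteristic polynomial det(A - λI) = λ^2 + 2λ + 1 = 0.
Single eigenvalue λ = -1 with algebraic multiplicity 2.
Eigenvector v = (0,1); generalized eigenvector w with (A-λI)w=v is (1,-1).
General solution: e^(-t)[c_1·v + c_2·(t·v + w)].
Applying x(0)=-4, y(0)=4 gives c_1=0, c_2=-4.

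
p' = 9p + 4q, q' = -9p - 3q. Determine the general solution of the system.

p(t) = 2c_1e^(3t) + 2c_2te^(3t) + c_2e^(3t), q(t) = -3c_1e^(3t) - 3c_2te^(3t) - c_2e^(3t)

Coefficient matrix A = [[9, 4], [-9, -3]].
Characteristic polynomial det(A - λI) = λ^2 - 6λ + 9 = 0.
Single eigenvalue λ = 3 with algebraic multiplicity 2.
Eigenvector v = (2,-3); generalized eigenvector w with (A-λI)w=v is (1,-1).
General solution: e^(3t)[c_1·v + c_2·(t·v + w)].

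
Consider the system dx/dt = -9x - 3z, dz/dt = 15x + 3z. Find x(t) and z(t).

x(t) = C_1e^(-3t)sin(3t) - C_2e^(-3t)cos(3t), z(t) = -2C_1e^(-3t)sin(3t) - C_1e^(-3t)cos(3t) - C_2e^(-3t)sin(3t) + 2C_2e^(-3t)cos(3t)

Coefficient matrix A = [[-9, -3], [15, 3]].
Characteristic polynomial det(A - λI) = λ^2 + 6λ + 18 = 0.
Eigenvalues λ = -3 ± 3i (complex conjugate pair).
For λ=-3+3i: an eigenvector is (0,-1) - i(1,-2) = (0 - i, -1 + 2i).
A real fundamental pair from Re and Im of e^((-3+3i)t)v: X_1 = e^(-3t)(cos(3t)·(0,-1) + sin(3t)·(1,-2)), X_2 = e^(-3t)(sin(3t)·(0,-1) - cos(3t)·(1,-2)).
General solution: C_1X_1 + C_2X_2.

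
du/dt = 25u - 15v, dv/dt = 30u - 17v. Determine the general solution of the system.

Coefficient matrix A = [[25, -15], [30, -17]].
Characteristic polynomial det(A - λI) = λ^2 - 8λ + 25 = 0.
Eigenvalues λ = 4 ± 3i (complex conjugate pair).
For λ=4+3i: an eigenvector is (2,3) - i(-1,-1) = (2 + i, 3 + i).
A real fundamental pair from Re and Im of e^((4+3i)t)v: X_1 = e^(4t)(cos(3t)·(2,3) + sin(3t)·(-1,-1)), X_2 = e^(4t)(sin(3t)·(2,3) - cos(3t)·(-1,-1)).
General solution: c_1X_1 + c_2X_2.

u(t) = -c_1e^(4t)sin(3t) + 2c_1e^(4t)cos(3t) + 2c_2e^(4t)sin(3t) + c_2e^(4t)cos(3t), v(t) = -c_1e^(4t)sin(3t) + 3c_1e^(4t)cos(3t) + 3c_2e^(4t)sin(3t) + c_2e^(4t)cos(3t)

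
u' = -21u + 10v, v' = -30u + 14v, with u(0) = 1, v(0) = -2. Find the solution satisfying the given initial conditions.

u(t) = -7e^(-t) + 8e^(-6t), v(t) = -14e^(-t) + 12e^(-6t)

Coefficient matrix A = [[-21, 10], [-30, 14]].
Characteristic polynomial det(A - λI) = λ^2 + 7λ + 6 = 0.
Eigenvalues λ = -6, -1.
For λ=-6: (A-λI) row 1 is [-15, 10], so an eigenvector is (-2, -3).
For λ=-1: (A-λI) row 1 is [-20, 10], so an eigenvector is (1, 2).
General solution: c_1e^(-6t)(-2,-3) + c_2e^(-t)(1,2).
Applying u(0)=1, v(0)=-2 gives c_1=-4, c_2=-7.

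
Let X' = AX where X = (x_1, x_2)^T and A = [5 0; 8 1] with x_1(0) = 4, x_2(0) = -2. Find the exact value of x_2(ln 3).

A = [[5,0],[8,1]]; eigenvalues λ = 1, 5.
Eigenvectors: (0,1) for λ=1, (-1,-2) for λ=5.
From the initial condition, c_1 = -10, c_2 = -4.
x_2(ln 3) = (-10)(3^1)(1) + (-4)(3^5)(-2) = 1914.

1914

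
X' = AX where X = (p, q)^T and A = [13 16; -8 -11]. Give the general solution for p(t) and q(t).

Coefficient matrix A = [[13, 16], [-8, -11]].
Characteristic polynomial det(A - λI) = λ^2 - 2λ - 15 = 0.
Eigenvalues λ = -3, 5.
For λ=-3: (A-λI) row 1 is [16, 16], so an eigenvector is (-1, 1).
For λ=5: (A-λI) row 1 is [8, 16], so an eigenvector is (2, -1).
General solution: C_1e^(-3t)(-1,1) + C_2e^(5t)(2,-1).

p(t) = -C_1e^(-3t) + 2C_2e^(5t), q(t) = C_1e^(-3t) - C_2e^(5t)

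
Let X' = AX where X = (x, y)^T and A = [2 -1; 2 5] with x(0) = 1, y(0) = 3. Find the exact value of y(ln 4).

1728

A = [[2,-1],[2,5]]; eigenvalues λ = 3, 4.
Eigenvectors: (-1,1) for λ=3, (1,-2) for λ=4.
From the initial condition, c_1 = -5, c_2 = -4.
y(ln 4) = (-5)(4^3)(1) + (-4)(4^4)(-2) = 1728.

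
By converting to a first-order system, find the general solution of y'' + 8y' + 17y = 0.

y(t) = c_1e^(-4t)cos(t) + c_2e^(-4t)sin(t)

Let x_1 = y, x_2 = y'. Then x_1' = x_2 and x_2' = -17x_1 - 8x_2.
A = [[0,1],[-17,-8]]; det(A-λI) = λ^2 + 8λ + 17.
Eigenvalues λ = -4 ± i.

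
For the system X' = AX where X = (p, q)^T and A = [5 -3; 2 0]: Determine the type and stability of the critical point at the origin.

unstable node

A = [[5,-3],[2,0]]; det(A-λI) = λ^2 - 5λ + 6.
λ = 2, 3: both positive.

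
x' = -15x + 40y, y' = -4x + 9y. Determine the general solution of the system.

Coefficient matrix A = [[-15, 40], [-4, 9]].
Characteristic polynomial det(A - λI) = λ^2 + 6λ + 25 = 0.
Eigenvalues λ = -3 ± 4i (complex conjugate pair).
For λ=-3+4i: an eigenvector is (3,1) - i(1,0) = (3 - i, 1).
A real fundamental pair from Re and Im of e^((-3+4i)t)v: X_1 = e^(-3t)(cos(4t)·(3,1) + sin(4t)·(1,0)), X_2 = e^(-3t)(sin(4t)·(3,1) - cos(4t)·(1,0)).
General solution: c_1X_1 + c_2X_2.

x(t) = c_1e^(-3t)sin(4t) + 3c_1e^(-3t)cos(4t) + 3c_2e^(-3t)sin(4t) - c_2e^(-3t)cos(4t), y(t) = c_1e^(-3t)cos(4t) + c_2e^(-3t)sin(4t)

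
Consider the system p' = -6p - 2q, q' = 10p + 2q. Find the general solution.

p(t) = -c_1e^(-2t)cos(2t) - c_2e^(-2t)sin(2t), q(t) = -c_1e^(-2t)sin(2t) + 2c_1e^(-2t)cos(2t) + 2c_2e^(-2t)sin(2t) + c_2e^(-2t)cos(2t)

Coefficient matrix A = [[-6, -2], [10, 2]].
Characteristic polynomial det(A - λI) = λ^2 + 4λ + 8 = 0.
Eigenvalues λ = -2 ± 2i (complex conjugate pair).
For λ=-2+2i: an eigenvector is (-1,2) - i(0,-1) = (-1, 2 + i).
A real fundamental pair from Re and Im of e^((-2+2i)t)v: X_1 = e^(-2t)(cos(2t)·(-1,2) + sin(2t)·(0,-1)), X_2 = e^(-2t)(sin(2t)·(-1,2) - cos(2t)·(0,-1)).
General solution: c_1X_1 + c_2X_2.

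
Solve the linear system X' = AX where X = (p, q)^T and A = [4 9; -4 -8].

Coefficient matrix A = [[4, 9], [-4, -8]].
Characteristic polynomial det(A - λI) = λ^2 + 4λ + 4 = 0.
Single eigenvalue λ = -2 with algebraic multiplicity 2.
Eigenvector v = (3,-2); generalized eigenvector w with (A-λI)w=v is (-1,1).
General solution: e^(-2t)[c_1·v + c_2·(t·v + w)].

p(t) = 3c_1e^(-2t) + 3c_2te^(-2t) - c_2e^(-2t), q(t) = -2c_1e^(-2t) - 2c_2te^(-2t) + c_2e^(-2t)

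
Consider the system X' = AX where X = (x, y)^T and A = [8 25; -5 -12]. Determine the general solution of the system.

x(t) = 2c_1e^(-2t)sin(5t) + c_1e^(-2t)cos(5t) + c_2e^(-2t)sin(5t) - 2c_2e^(-2t)cos(5t), y(t) = -c_1e^(-2t)sin(5t) + c_2e^(-2t)cos(5t)

Coefficient matrix A = [[8, 25], [-5, -12]].
Characteristic polynomial det(A - λI) = λ^2 + 4λ + 29 = 0.
Eigenvalues λ = -2 ± 5i (complex conjugate pair).
For λ=-2+5i: an eigenvector is (1,0) - i(2,-1) = (1 - 2i, 0 + i).
A real fundamental pair from Re and Im of e^((-2+5i)t)v: X_1 = e^(-2t)(cos(5t)·(1,0) + sin(5t)·(2,-1)), X_2 = e^(-2t)(sin(5t)·(1,0) - cos(5t)·(2,-1)).
General solution: c_1X_1 + c_2X_2.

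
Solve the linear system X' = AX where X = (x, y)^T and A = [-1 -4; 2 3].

Coefficient matrix A = [[-1, -4], [2, 3]].
Characteristic polynomial det(A - λI) = λ^2 - 2λ + 5 = 0.
Eigenvalues λ = 1 ± 2i (complex conjugate pair).
For λ=1+2i: an eigenvector is (1,-1) - i(1,0) = (1 - i, -1).
A real fundamental pair from Re and Im of e^((1+2i)t)v: X_1 = e^(t)(cos(2t)·(1,-1) + sin(2t)·(1,0)), X_2 = e^(t)(sin(2t)·(1,-1) - cos(2t)·(1,0)).
General solution: K_1X_1 + K_2X_2.

x(t) = K_1e^(t)sin(2t) + K_1e^(t)cos(2t) + K_2e^(t)sin(2t) - K_2e^(t)cos(2t), y(t) = -K_1e^(t)cos(2t) - K_2e^(t)sin(2t)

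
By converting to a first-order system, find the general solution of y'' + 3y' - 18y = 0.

Let x_1 = y, x_2 = y'. Then x_1' = x_2 and x_2' = 18x_1 - 3x_2.
A = [[0,1],[18,-3]]; det(A-λI) = λ^2 + 3λ - 18.
Eigenvalues λ = -6, 3 with eigenvectors (1,-6), (1,3).

y(t) = c_1e^(-6t) + c_2e^(3t)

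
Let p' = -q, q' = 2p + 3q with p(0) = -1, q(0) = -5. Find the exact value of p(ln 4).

A = [[0,-1],[2,3]]; eigenvalues λ = 1, 2.
Eigenvectors: (-1,1) for λ=1, (1,-2) for λ=2.
From the initial condition, c_1 = 7, c_2 = 6.
p(ln 4) = (7)(4^1)(-1) + (6)(4^2)(1) = 68.

68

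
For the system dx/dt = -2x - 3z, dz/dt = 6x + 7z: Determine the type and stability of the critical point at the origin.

unstable node

A = [[-2,-3],[6,7]]; det(A-λI) = λ^2 - 5λ + 4.
λ = 4, 1: both positive.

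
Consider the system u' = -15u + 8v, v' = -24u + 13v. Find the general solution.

Coefficient matrix A = [[-15, 8], [-24, 13]].
Characteristic polynomial det(A - λI) = λ^2 + 2λ - 3 = 0.
Eigenvalues λ = -3, 1.
For λ=-3: (A-λI) row 1 is [-12, 8], so an eigenvector is (2, 3).
For λ=1: (A-λI) row 1 is [-16, 8], so an eigenvector is (1, 2).
General solution: c_1e^(-3t)(2,3) + c_2e^(t)(1,2).

u(t) = 2c_1e^(-3t) + c_2e^(t), v(t) = 3c_1e^(-3t) + 2c_2e^(t)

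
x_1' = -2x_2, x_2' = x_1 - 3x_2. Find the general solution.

Coefficient matrix A = [[0, -2], [1, -3]].
Characteristic polynomial det(A - λI) = λ^2 + 3λ + 2 = 0.
Eigenvalues λ = -2, -1.
For λ=-2: (A-λI) row 1 is [2, -2], so an eigenvector is (-1, -1).
For λ=-1: (A-λI) row 1 is [1, -2], so an eigenvector is (-2, -1).
General solution: K_1e^(-2t)(-1,-1) + K_2e^(-t)(-2,-1).

x_1(t) = -K_1e^(-2t) - 2K_2e^(-t), x_2(t) = -K_1e^(-2t) - K_2e^(-t)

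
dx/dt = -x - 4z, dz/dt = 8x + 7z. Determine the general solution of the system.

x(t) = C_1e^(3t)cos(4t) + C_2e^(3t)sin(4t), z(t) = C_1e^(3t)sin(4t) - C_1e^(3t)cos(4t) - C_2e^(3t)sin(4t) - C_2e^(3t)cos(4t)

Coefficient matrix A = [[-1, -4], [8, 7]].
Characteristic polynomial det(A - λI) = λ^2 - 6λ + 25 = 0.
Eigenvalues λ = 3 ± 4i (complex conjugate pair).
For λ=3+4i: an eigenvector is (1,-1) - i(0,1) = (1, -1 - i).
A real fundamental pair from Re and Im of e^((3+4i)t)v: X_1 = e^(3t)(cos(4t)·(1,-1) + sin(4t)·(0,1)), X_2 = e^(3t)(sin(4t)·(1,-1) - cos(4t)·(0,1)).
General solution: C_1X_1 + C_2X_2.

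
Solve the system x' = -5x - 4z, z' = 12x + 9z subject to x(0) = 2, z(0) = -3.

Coefficient matrix A = [[-5, -4], [12, 9]].
Characteristic polynomial det(A - λI) = λ^2 - 4λ + 3 = 0.
Eigenvalues λ = 1, 3.
For λ=1: (A-λI) row 1 is [-6, -4], so an eigenvector is (-2, 3).
For λ=3: (A-λI) row 1 is [-8, -4], so an eigenvector is (1, -2).
General solution: C_1e^(t)(-2,3) + C_2e^(3t)(1,-2).
Applying x(0)=2, z(0)=-3 gives C_1=-1, C_2=0.

x(t) = 2e^(t), z(t) = -3e^(t)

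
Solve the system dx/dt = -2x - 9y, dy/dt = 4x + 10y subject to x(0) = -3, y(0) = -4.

x(t) = 54te^(4t) - 3e^(4t), y(t) = -36te^(4t) - 4e^(4t)

Coefficient matrix A = [[-2, -9], [4, 10]].
Characteristic polynomial det(A - λI) = λ^2 - 8λ + 16 = 0.
Single eigenvalue λ = 4 with algebraic multiplicity 2.
Eigenvector v = (3,-2); generalized eigenvector w with (A-λI)w=v is (-2,1).
General solution: e^(4t)[c_1·v + c_2·(t·v + w)].
Applying x(0)=-3, y(0)=-4 gives c_1=11, c_2=18.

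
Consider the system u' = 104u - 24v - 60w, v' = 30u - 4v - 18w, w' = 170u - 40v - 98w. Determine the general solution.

Coefficient matrix A = [[104, -24, -60], [30, -4, -18], [170, -40, -98]].
det(A - λI) = 0 gives eigenvalues λ = -4, 2, 4.
For λ=-4: eigenvector (3,1,5).
For λ=2: eigenvector (-2,-1,-3).
For λ=4: eigenvector (-3,0,-5).
General solution: C_1e^(-4t)(3,1,5) + C_2e^(2t)(-2,-1,-3) + C_3e^(4t)(-3,0,-5).

u(t) = 3C_1e^(-4t) - 2C_2e^(2t) - 3C_3e^(4t), v(t) = C_1e^(-4t) - C_2e^(2t), w(t) = 5C_1e^(-4t) - 3C_2e^(2t) - 5C_3e^(4t)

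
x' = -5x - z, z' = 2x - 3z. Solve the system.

Coefficient matrix A = [[-5, -1], [2, -3]].
Characteristic polynomial det(A - λI) = λ^2 + 8λ + 17 = 0.
Eigenvalues λ = -4 ± i (complex conjugate pair).
For λ=-4+i: an eigenvector is (0,-1) - i(1,-1) = (0 - i, -1 + i).
A real fundamental pair from Re and Im of e^((-4+i)t)v: X_1 = e^(-4t)(cos(t)·(0,-1) + sin(t)·(1,-1)), X_2 = e^(-4t)(sin(t)·(0,-1) - cos(t)·(1,-1)).
General solution: K_1X_1 + K_2X_2.

x(t) = K_1e^(-4t)sin(t) - K_2e^(-4t)cos(t), z(t) = -K_1e^(-4t)sin(t) - K_1e^(-4t)cos(t) - K_2e^(-4t)sin(t) + K_2e^(-4t)cos(t)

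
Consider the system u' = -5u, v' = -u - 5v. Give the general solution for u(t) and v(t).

Coefficient matrix A = [[-5, 0], [-1, -5]].
Characteristic polynomial det(A - λI) = λ^2 + 10λ + 25 = 0.
Single eigenvalue λ = -5 with algebraic multiplicity 2.
Eigenvector v = (0,-1); generalized eigenvector w with (A-λI)w=v is (1,0).
General solution: e^(-5t)[c_1·v + c_2·(t·v + w)].

u(t) = c_2e^(-5t), v(t) = -c_1e^(-5t) - c_2te^(-5t)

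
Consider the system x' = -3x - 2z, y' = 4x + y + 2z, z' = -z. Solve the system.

Coefficient matrix A = [[-3, 0, -2], [4, 1, 2], [0, 0, -1]].
det(A - λI) = 0 gives eigenvalues λ = -3, 1, -1.
For λ=-3: eigenvector (1,-1,0).
For λ=1: eigenvector (0,1,0).
For λ=-1: eigenvector (-1,1,1).
General solution: c_1e^(-3t)(1,-1,0) + c_2e^(t)(0,1,0) + c_3e^(-t)(-1,1,1).

x(t) = c_1e^(-3t) - c_3e^(-t), y(t) = -c_1e^(-3t) + c_2e^(t) + c_3e^(-t), z(t) = c_3e^(-t)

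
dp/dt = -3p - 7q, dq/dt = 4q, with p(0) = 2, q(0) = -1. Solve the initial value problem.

p(t) = e^(4t) + e^(-3t), q(t) = -e^(4t)

Coefficient matrix A = [[-3, -7], [0, 4]].
Characteristic polynomial det(A - λI) = λ^2 - λ - 12 = 0.
Eigenvalues λ = -3, 4.
For λ=-3: (A-λI) row 1 is [0, -7], so an eigenvector is (1, 0).
For λ=4: (A-λI) row 1 is [-7, -7], so an eigenvector is (-1, 1).
General solution: C_1e^(-3t)(1,0) + C_2e^(4t)(-1,1).
Applying p(0)=2, q(0)=-1 gives C_1=1, C_2=-1.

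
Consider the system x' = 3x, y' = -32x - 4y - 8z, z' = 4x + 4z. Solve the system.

Coefficient matrix A = [[3, 0, 0], [-32, -4, -8], [4, 0, 4]].
det(A - λI) = 0 gives eigenvalues λ = 3, -4, 4.
For λ=3: eigenvector (1,0,-4).
For λ=-4: eigenvector (0,1,0).
For λ=4: eigenvector (0,-1,1).
General solution: K_1e^(3t)(1,0,-4) + K_2e^(-4t)(0,1,0) + K_3e^(4t)(0,-1,1).

x(t) = K_1e^(3t), y(t) = K_2e^(-4t) - K_3e^(4t), z(t) = -4K_1e^(3t) + K_3e^(4t)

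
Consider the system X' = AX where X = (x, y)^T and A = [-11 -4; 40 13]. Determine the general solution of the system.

x(t) = c_1e^(t)cos(4t) + c_2e^(t)sin(4t), y(t) = c_1e^(t)sin(4t) - 3c_1e^(t)cos(4t) - 3c_2e^(t)sin(4t) - c_2e^(t)cos(4t)

Coefficient matrix A = [[-11, -4], [40, 13]].
Characteristic polynomial det(A - λI) = λ^2 - 2λ + 17 = 0.
Eigenvalues λ = 1 ± 4i (complex conjugate pair).
For λ=1+4i: an eigenvector is (1,-3) - i(0,1) = (1, -3 - i).
A real fundamental pair from Re and Im of e^((1+4i)t)v: X_1 = e^(t)(cos(4t)·(1,-3) + sin(4t)·(0,1)), X_2 = e^(t)(sin(4t)·(1,-3) - cos(4t)·(0,1)).
General solution: c_1X_1 + c_2X_2.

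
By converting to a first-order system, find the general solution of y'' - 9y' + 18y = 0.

Let x_1 = y, x_2 = y'. Then x_1' = x_2 and x_2' = -18x_1 + 9x_2.
A = [[0,1],[-18,9]]; det(A-λI) = λ^2 - 9λ + 18.
Eigenvalues λ = 3, 6 with eigenvectors (1,3), (1,6).

y(t) = C_1e^(3t) + C_2e^(6t)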